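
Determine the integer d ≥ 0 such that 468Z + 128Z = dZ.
(468, 128) = (4); d = 4

In the PID Z, (a, b) is generated by gcd(a, b). Compute gcd(468, 128) with the extended Euclidean algorithm, tracking rows (r, s, t) with s·468 + t·128 = r:
  row A: (468, 1, 0)   [1·468 + 0·128 = 468]
  row B: (128, 0, 1)   [0·468 + 1·128 = 128]
  468 = 3·128 + 84   → row C = row A − 3·row B = (84, 1, −3)   [check: 1·468 − 3·128 = 84]
  128 = 1·84 + 44   → row D = row B − 1·row C = (44, −1, 4)   [check: −1·468 + 4·128 = 44]
  84 = 1·44 + 40   → row E = row C − 1·row D = (40, 2, −7)   [check: 2·468 − 7·128 = 40]
  44 = 1·40 + 4   → row F = row D − 1·row E = (4, −3, 11)   [check: −3·468 + 11·128 = 4]
  40 = 10·4 + 0   → remainder 0, stop. gcd = 4 (last nonzero row F).
So gcd(468, 128) = 4, with Bézout identity −3·468 + 11·128 = 4. Containment (⊇): the Bézout identity exhibits 4 as an element of (468, 128), giving (4) ⊆ (468, 128). Containment (⊆): since 4 | 468 and 4 | 128 (468 = 4·117, 128 = 4·32), every Z-linear combination of 468 and 128 is divisible by 4, so (468, 128) ⊆ (4). Therefore (468, 128) = (4), d = 4.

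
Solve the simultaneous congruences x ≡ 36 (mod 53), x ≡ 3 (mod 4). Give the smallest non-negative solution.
x ≡ 195 (mod 212); the representative in [0, 212) is 195

The moduli 53, 4 are pairwise coprime, so by the CRT there is a unique solution mod 53·4 = 212.
Solve by successive substitution. Start with x ≡ 36 (mod 53).
  Combine with x ≡ 3 (mod 4): write x = 36 + 53·t and require 36 + 53·t ≡ 3 (mod 4), i.e. 53·t ≡ 3 − 36 ≡ 3 (mod 4). Since 53^(−1) ≡ 1 (mod 4) (53 ≡ 1 (mod 4)), t ≡ 1·3 ≡ 3 (mod 4). So x ≡ 36 + 53·3 = 195 (mod 212).
Unique solution in [0, 212): x = 195.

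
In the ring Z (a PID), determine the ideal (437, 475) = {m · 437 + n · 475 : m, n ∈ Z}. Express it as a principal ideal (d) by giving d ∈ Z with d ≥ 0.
(437, 475) = (19); d = 19

In the PID Z, (a, b) is generated by gcd(a, b). Compute gcd(475, 437) with the extended Euclidean algorithm, tracking rows (r, s, t) with s·475 + t·437 = r:
  row A: (475, 1, 0)   [1·475 + 0·437 = 475]
  row B: (437, 0, 1)   [0·475 + 1·437 = 437]
  475 = 1·437 + 38   → row C = row A − 1·row B = (38, 1, −1)   [check: 1·475 − 1·437 = 38]
  437 = 11·38 + 19   → row D = row B − 11·row C = (19, −11, 12)   [check: −11·475 + 12·437 = 19]
  38 = 2·19 + 0   → remainder 0, stop. gcd = 19 (last nonzero row D).
So gcd(437, 475) = 19, with Bézout identity −11·475 + 12·437 = 19. Containment (⊇): the Bézout identity exhibits 19 as an element of (437, 475), giving (19) ⊆ (437, 475). Containment (⊆): since 19 | 437 and 19 | 475 (437 = 19·23, 475 = 19·25), every Z-linear combination of 437 and 475 is divisible by 19, so (437, 475) ⊆ (19). Therefore (437, 475) = (19), d = 19.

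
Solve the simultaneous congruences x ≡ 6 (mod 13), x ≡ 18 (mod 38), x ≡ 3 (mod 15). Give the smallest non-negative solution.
The moduli 13, 38, 15 are pairwise coprime, so by the CRT there is a unique solution mod 13·38·15 = 7410.
Solve by successive substitution. Start with x ≡ 6 (mod 13).
  Combine with x ≡ 18 (mod 38): write x = 6 + 13·t and require 6 + 13·t ≡ 18 (mod 38), i.e. 13·t ≡ 18 − 6 ≡ 12 (mod 38). Since 13^(−1) ≡ 3 (mod 38), t ≡ 3·12 ≡ 36 (mod 38). So x ≡ 6 + 13·36 = 474 (mod 494).
  Combine with x ≡ 3 (mod 15): write x = 474 + 494·t and require 474 + 494·t ≡ 3 (mod 15), i.e. 494·t ≡ 3 − 474 ≡ 9 (mod 15). Since 494^(−1) ≡ 14 (mod 15) (494 ≡ 14 (mod 15)), t ≡ 14·9 ≡ 6 (mod 15). So x ≡ 474 + 494·6 = 3438 (mod 7410).
Unique solution in [0, 7410): x = 3438.

Final answer: x ≡ 3438 (mod 7410); the representative in [0, 7410) is 3438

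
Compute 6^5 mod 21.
6

Use repeated squaring. Binary(5) = 101. Walk through the bits of the exponent 5 left-to-right: at each bit after the leading one, square the running value, then multiply by 6 if the bit is 1 (always reducing mod 21):
  bit 1 = 1 (leading): start with 6.
  bit 2 = 0: square 6^2 = 36 ≡ 15 (mod 21).
  bit 3 = 1: square 15^2 = 225 ≡ 15; bit is 1, so multiply 15·6 = 90 ≡ 6 (mod 21).
Final value: 6^5 ≡ 6 (mod 21).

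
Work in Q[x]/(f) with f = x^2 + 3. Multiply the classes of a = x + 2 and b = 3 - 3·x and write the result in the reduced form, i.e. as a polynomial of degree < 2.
a · b ≡ 15 - 3·x (mod f(x))

First multiply in Q[x] without reducing: a · b = -3·x^2 - 3·x + 6. Now divide by f(x) = x^2 + 3, eliminating the leading term at each step:
  leading term -3·x^2: subtract (-3)·f(x) = -3·x^2 - 9, leaving 15 - 3·x
The degree is now < 2, so this is the remainder. Hence a · b ≡ 15 - 3·x in Q[x]/(f).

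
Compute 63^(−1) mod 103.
Apply the extended Euclidean algorithm to (103, 63), tracking rows (r, s, t) with s·103 + t·63 = r. Each division r_prev = q·r_cur + r_new produces the new row as (previous row) − q·(current row):
  row A: (103, 1, 0)   [1·103 + 0·63 = 103]
  row B: (63, 0, 1)   [0·103 + 1·63 = 63]
  103 = 1·63 + 40   → row C = row A − 1·row B = (40, 1, −1)   [check: 1·103 − 1·63 = 40]
  63 = 1·40 + 23   → row D = row B − 1·row C = (23, −1, 2)   [check: −1·103 + 2·63 = 23]
  40 = 1·23 + 17   → row E = row C − 1·row D = (17, 2, −3)   [check: 2·103 − 3·63 = 17]
  23 = 1·17 + 6   → row F = row D − 1·row E = (6, −3, 5)   [check: −3·103 + 5·63 = 6]
  17 = 2·6 + 5   → row G = row E − 2·row F = (5, 8, −13)   [check: 8·103 − 13·63 = 5]
  6 = 1·5 + 1   → row H = row F − 1·row G = (1, −11, 18)   [check: −11·103 + 18·63 = 1]
  5 = 5·1 + 0   → remainder 0, stop. gcd = 1 (last nonzero row H).
The gcd is 1, so 63 is invertible mod 103. The last nonzero row gives −11·103 + 18·63 = 1, so t = 18. So 63^(−1) ≡ 18 (mod 103). Verify: 63 · 18 = 1134 ≡ 1 (mod 103). ✓

Final answer: 63^(−1) ≡ 18 (mod 103)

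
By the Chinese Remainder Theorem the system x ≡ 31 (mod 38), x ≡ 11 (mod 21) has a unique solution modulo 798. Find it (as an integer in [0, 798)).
The moduli 38, 21 are pairwise coprime, so by the CRT there is a unique solution mod 38·21 = 798.
Solve by successive substitution. Start with x ≡ 31 (mod 38).
  Combine with x ≡ 11 (mod 21): write x = 31 + 38·t and require 31 + 38·t ≡ 11 (mod 21), i.e. 38·t ≡ 11 − 31 ≡ 1 (mod 21). Since 38^(−1) ≡ 5 (mod 21) (38 ≡ 17 (mod 21)), t ≡ 5·1 ≡ 5 (mod 21). So x ≡ 31 + 38·5 = 221 (mod 798).
Unique solution in [0, 798): x = 221.

Final answer: x ≡ 221 (mod 798); the representative in [0, 798) is 221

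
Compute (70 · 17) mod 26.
20

Reduce the factors first: 70 ≡ 18 (mod 26), so 70 · 17 ≡ 18 · 17 (mod 26). 18 · 17 = 306. Dividing by 26: 306 = 11·26 + 20. So (70 · 17) mod 26 = 20.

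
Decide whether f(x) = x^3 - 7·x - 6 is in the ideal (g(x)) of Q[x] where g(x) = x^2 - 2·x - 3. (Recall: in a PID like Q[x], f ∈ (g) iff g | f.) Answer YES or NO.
YES

In Q[x] the ideal (g) consists of all multiples of g, so f ∈ (g) iff g | f, i.e. iff the remainder of f on division by g is 0. Divide f by g (g is monic, so eliminate the leading term of the running remainder at each step):
  leading term x^3: subtract (x)·g(x) = x^3 - 2·x^2 - 3·x, leaving 2·x^2 - 4·x - 6
  leading term 2·x^2: subtract (2)·g(x) = 2·x^2 - 4·x - 6, leaving 0
The remainder is 0, so f(x) = g(x) · h(x) with h(x) = x + 2. Hence g | f, i.e. f ∈ (g).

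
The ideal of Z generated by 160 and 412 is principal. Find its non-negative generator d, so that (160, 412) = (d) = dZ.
In the PID Z, (a, b) is generated by gcd(a, b). Compute gcd(412, 160) with the extended Euclidean algorithm, tracking rows (r, s, t) with s·412 + t·160 = r:
  row A: (412, 1, 0)   [1·412 + 0·160 = 412]
  row B: (160, 0, 1)   [0·412 + 1·160 = 160]
  412 = 2·160 + 92   → row C = row A − 2·row B = (92, 1, −2)   [check: 1·412 − 2·160 = 92]
  160 = 1·92 + 68   → row D = row B − 1·row C = (68, −1, 3)   [check: −1·412 + 3·160 = 68]
  92 = 1·68 + 24   → row E = row C − 1·row D = (24, 2, −5)   [check: 2·412 − 5·160 = 24]
  68 = 2·24 + 20   → row F = row D − 2·row E = (20, −5, 13)   [check: −5·412 + 13·160 = 20]
  24 = 1·20 + 4   → row G = row E − 1·row F = (4, 7, −18)   [check: 7·412 − 18·160 = 4]
  20 = 5·4 + 0   → remainder 0, stop. gcd = 4 (last nonzero row G).
So gcd(160, 412) = 4, with Bézout identity 7·412 − 18·160 = 4. Containment (⊇): the Bézout identity exhibits 4 as an element of (160, 412), giving (4) ⊆ (160, 412). Containment (⊆): since 4 | 160 and 4 | 412 (160 = 4·40, 412 = 4·103), every Z-linear combination of 160 and 412 is divisible by 4, so (160, 412) ⊆ (4). Therefore (160, 412) = (4), d = 4.

Final answer: (160, 412) = (4); d = 4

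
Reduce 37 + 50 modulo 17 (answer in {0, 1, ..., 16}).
2

Reduce the summands first: 37 ≡ 3, 50 ≡ 16 (mod 17), so 37 + 50 ≡ 3 + 16 (mod 17). 3 + 16 = 19; 19 = 1·17 + 2, so (37 + 50) mod 17 = 2.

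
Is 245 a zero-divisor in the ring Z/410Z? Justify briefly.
gcd(245, 410) = 5 > 1, so 245 is not a unit in Z/410Z. In Z/nZ every nonzero non-unit is a zero-divisor: explicitly, take b = 410/gcd = 82 ≠ 0 (mod 410); then 245·82 = 20090 = 49·410, i.e. 245·82 ≡ 0 (mod 410). So 245 is a zero-divisor.

Final answer: YES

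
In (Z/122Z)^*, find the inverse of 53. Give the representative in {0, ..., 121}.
53^(−1) ≡ 99 (mod 122)

Apply the extended Euclidean algorithm to (122, 53), tracking rows (r, s, t) with s·122 + t·53 = r. Each division r_prev = q·r_cur + r_new produces the new row as (previous row) − q·(current row):
  row A: (122, 1, 0)   [1·122 + 0·53 = 122]
  row B: (53, 0, 1)   [0·122 + 1·53 = 53]
  122 = 2·53 + 16   → row C = row A − 2·row B = (16, 1, −2)   [check: 1·122 − 2·53 = 16]
  53 = 3·16 + 5   → row D = row B − 3·row C = (5, −3, 7)   [check: −3·122 + 7·53 = 5]
  16 = 3·5 + 1   → row E = row C − 3·row D = (1, 10, −23)   [check: 10·122 − 23·53 = 1]
  5 = 5·1 + 0   → remainder 0, stop. gcd = 1 (last nonzero row E).
The gcd is 1, so 53 is invertible mod 122. The last nonzero row gives 10·122 − 23·53 = 1, so t = −23. So 53^(−1) ≡ −23 ≡ 99 (mod 122). Verify: 53 · 99 = 5247 ≡ 1 (mod 122). ✓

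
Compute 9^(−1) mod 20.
Apply the extended Euclidean algorithm to (20, 9), tracking rows (r, s, t) with s·20 + t·9 = r. Each division r_prev = q·r_cur + r_new produces the new row as (previous row) − q·(current row):
  row A: (20, 1, 0)   [1·20 + 0·9 = 20]
  row B: (9, 0, 1)   [0·20 + 1·9 = 9]
  20 = 2·9 + 2   → row C = row A − 2·row B = (2, 1, −2)   [check: 1·20 − 2·9 = 2]
  9 = 4·2 + 1   → row D = row B − 4·row C = (1, −4, 9)   [check: −4·20 + 9·9 = 1]
  2 = 2·1 + 0   → remainder 0, stop. gcd = 1 (last nonzero row D).
The gcd is 1, so 9 is invertible mod 20. The last nonzero row gives −4·20 + 9·9 = 1, so t = 9. So 9^(−1) ≡ 9 (mod 20). Verify: 9 · 9 = 81 ≡ 1 (mod 20). ✓

Final answer: 9^(−1) ≡ 9 (mod 20)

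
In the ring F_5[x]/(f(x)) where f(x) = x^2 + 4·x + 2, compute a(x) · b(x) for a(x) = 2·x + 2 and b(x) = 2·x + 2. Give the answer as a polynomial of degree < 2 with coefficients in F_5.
a · b ≡ 2·x + 1 (mod f(x))

Multiply as integer polynomials: a · b = 4·x^2 + 8·x + 4. Reducing coefficients mod 5: a · b ≡ 4·x^2 + 3·x + 4. Now divide by f(x) = x^2 + 4·x + 2 in F_5[x], eliminating the leading term at each step:
  leading term 4·x^2: subtract (4)·f(x) = 4·x^2 + x + 3, leaving 2·x + 1 (coefficients mod 5)
The degree is now < 2, so this is the remainder. Hence a · b ≡ 2·x + 1 in F_5[x]/(f).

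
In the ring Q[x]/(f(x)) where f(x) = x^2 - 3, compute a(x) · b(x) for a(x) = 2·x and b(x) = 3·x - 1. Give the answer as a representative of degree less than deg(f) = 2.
First multiply in Q[x] without reducing: a · b = 6·x^2 - 2·x. Now divide by f(x) = x^2 - 3, eliminating the leading term at each step:
  leading term 6·x^2: subtract (6)·f(x) = 6·x^2 - 18, leaving 18 - 2·x
The degree is now < 2, so this is the remainder. Hence a · b ≡ 18 - 2·x in Q[x]/(f).

Final answer: a · b ≡ 18 - 2·x (mod f(x))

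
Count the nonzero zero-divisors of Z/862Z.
In Z/862Z each nonzero element is either a unit (gcd with 862 is 1) or a zero-divisor (gcd > 1). The number of units is φ(862): factorise 862 = 2 · 431, so φ(862) = (2 − 1) · (431 − 1) = 1 · 430 = 430. The nonzero elements number 862 − 1 = 861. Hence the nonzero zero-divisors number 861 − 430 = 431.

Final answer: Z/862Z has 431 nonzero zero-divisors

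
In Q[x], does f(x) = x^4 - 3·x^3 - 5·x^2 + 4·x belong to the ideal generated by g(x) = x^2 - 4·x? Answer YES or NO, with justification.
YES

In Q[x] the ideal (g) consists of all multiples of g, so f ∈ (g) iff g | f, i.e. iff the remainder of f on division by g is 0. Divide f by g (g is monic, so eliminate the leading term of the running remainder at each step):
  leading term x^4: subtract (x^2)·g(x) = x^4 - 4·x^3, leaving x^3 - 5·x^2 + 4·x
  leading term x^3: subtract (x)·g(x) = x^3 - 4·x^2, leaving -x^2 + 4·x
  leading term -x^2: subtract (-1)·g(x) = -x^2 + 4·x, leaving 0
The remainder is 0, so f(x) = g(x) · h(x) with h(x) = x^2 + x - 1. Hence g | f, i.e. f ∈ (g).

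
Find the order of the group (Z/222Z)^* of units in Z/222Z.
|(Z/222Z)^*| = 72

(Z/222Z)^* consists of the classes a with gcd(a, 222) = 1, so its order is φ(222). φ is multiplicative, with φ(p^e) = p^e − p^(e−1). Factorise 222 = 2 · 3 · 37. Then
  φ(222) = (2 − 1) · (3 − 1) · (37 − 1) = 1 · 2 · 36 = 72.
Thus |(Z/222Z)^*| = 72.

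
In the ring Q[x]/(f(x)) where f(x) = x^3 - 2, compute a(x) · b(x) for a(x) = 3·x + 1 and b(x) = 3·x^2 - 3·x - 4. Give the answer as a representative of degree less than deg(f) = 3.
a · b ≡ -6·x^2 - 15·x + 14 (mod f(x))

First multiply in Q[x] without reducing: a · b = 9·x^3 - 6·x^2 - 15·x - 4. Now divide by f(x) = x^3 - 2, eliminating the leading term at each step:
  leading term 9·x^3: subtract (9)·f(x) = 9·x^3 - 18, leaving -6·x^2 - 15·x + 14
The degree is now < 3, so this is the remainder. Hence a · b ≡ -6·x^2 - 15·x + 14 in Q[x]/(f).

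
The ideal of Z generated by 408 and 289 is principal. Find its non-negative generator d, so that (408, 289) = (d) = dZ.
(408, 289) = (17); d = 17

In the PID Z, (a, b) is generated by gcd(a, b). Compute gcd(408, 289) with the extended Euclidean algorithm, tracking rows (r, s, t) with s·408 + t·289 = r:
  row A: (408, 1, 0)   [1·408 + 0·289 = 408]
  row B: (289, 0, 1)   [0·408 + 1·289 = 289]
  408 = 1·289 + 119   → row C = row A − 1·row B = (119, 1, −1)   [check: 1·408 − 1·289 = 119]
  289 = 2·119 + 51   → row D = row B − 2·row C = (51, −2, 3)   [check: −2·408 + 3·289 = 51]
  119 = 2·51 + 17   → row E = row C − 2·row D = (17, 5, −7)   [check: 5·408 − 7·289 = 17]
  51 = 3·17 + 0   → remainder 0, stop. gcd = 17 (last nonzero row E).
So gcd(408, 289) = 17, with Bézout identity 5·408 − 7·289 = 17. Containment (⊇): the Bézout identity exhibits 17 as an element of (408, 289), giving (17) ⊆ (408, 289). Containment (⊆): since 17 | 408 and 17 | 289 (408 = 17·24, 289 = 17·17), every Z-linear combination of 408 and 289 is divisible by 17, so (408, 289) ⊆ (17). Therefore (408, 289) = (17), d = 17.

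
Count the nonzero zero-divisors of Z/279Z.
Z/279Z has 98 nonzero zero-divisors

In Z/279Z each nonzero element is either a unit (gcd with 279 is 1) or a zero-divisor (gcd > 1). The number of units is φ(279): factorise 279 = 3^2 · 31, so φ(279) = (3^2 − 3^1) · (31 − 1) = 6 · 30 = 180. The nonzero elements number 279 − 1 = 278. Hence the nonzero zero-divisors number 278 − 180 = 98.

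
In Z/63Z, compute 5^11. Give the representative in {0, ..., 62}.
38

Use repeated squaring. Binary(11) = 1011. Walk through the bits of the exponent 11 left-to-right: at each bit after the leading one, square the running value, then multiply by 5 if the bit is 1 (always reducing mod 63):
  bit 1 = 1 (leading): start with 5.
  bit 2 = 0: square 5^2 = 25 (mod 63).
  bit 3 = 1: square 25^2 = 625 ≡ 58; bit is 1, so multiply 58·5 = 290 ≡ 38 (mod 63).
  bit 4 = 1: square 38^2 = 1444 ≡ 58; bit is 1, so multiply 58·5 = 290 ≡ 38 (mod 63).
Final value: 5^11 ≡ 38 (mod 63).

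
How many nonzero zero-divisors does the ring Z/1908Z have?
In Z/1908Z each nonzero element is either a unit (gcd with 1908 is 1) or a zero-divisor (gcd > 1). The number of units is φ(1908): factorise 1908 = 2^2 · 3^2 · 53, so φ(1908) = (2^2 − 2^1) · (3^2 − 3^1) · (53 − 1) = 2 · 6 · 52 = 624. The nonzero elements number 1908 − 1 = 1907. Hence the nonzero zero-divisors number 1907 − 624 = 1283.

Final answer: Z/1908Z has 1283 nonzero zero-divisors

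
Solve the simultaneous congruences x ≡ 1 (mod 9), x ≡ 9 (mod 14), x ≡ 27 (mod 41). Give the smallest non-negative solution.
The moduli 9, 14, 41 are pairwise coprime, so by the CRT there is a unique solution mod 9·14·41 = 5166.
Solve by successive substitution. Start with x ≡ 1 (mod 9).
  Combine with x ≡ 9 (mod 14): write x = 1 + 9·t and require 1 + 9·t ≡ 9 (mod 14), i.e. 9·t ≡ 9 − 1 ≡ 8 (mod 14). Since 9^(−1) ≡ 11 (mod 14), t ≡ 11·8 ≡ 4 (mod 14). So x ≡ 1 + 9·4 = 37 (mod 126).
  Combine with x ≡ 27 (mod 41): write x = 37 + 126·t and require 37 + 126·t ≡ 27 (mod 41), i.e. 126·t ≡ 27 − 37 ≡ 31 (mod 41). Since 126^(−1) ≡ 14 (mod 41) (126 ≡ 3 (mod 41)), t ≡ 14·31 ≡ 24 (mod 41). So x ≡ 37 + 126·24 = 3061 (mod 5166).
Unique solution in [0, 5166): x = 3061.

Final answer: x ≡ 3061 (mod 5166); the representative in [0, 5166) is 3061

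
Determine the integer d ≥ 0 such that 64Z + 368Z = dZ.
In the PID Z, (a, b) is generated by gcd(a, b). Compute gcd(368, 64) with the extended Euclidean algorithm, tracking rows (r, s, t) with s·368 + t·64 = r:
  row A: (368, 1, 0)   [1·368 + 0·64 = 368]
  row B: (64, 0, 1)   [0·368 + 1·64 = 64]
  368 = 5·64 + 48   → row C = row A − 5·row B = (48, 1, −5)   [check: 1·368 − 5·64 = 48]
  64 = 1·48 + 16   → row D = row B − 1·row C = (16, −1, 6)   [check: −1·368 + 6·64 = 16]
  48 = 3·16 + 0   → remainder 0, stop. gcd = 16 (last nonzero row D).
So gcd(64, 368) = 16, with Bézout identity −1·368 + 6·64 = 16. Containment (⊇): the Bézout identity exhibits 16 as an element of (64, 368), giving (16) ⊆ (64, 368). Containment (⊆): since 16 | 64 and 16 | 368 (64 = 16·4, 368 = 16·23), every Z-linear combination of 64 and 368 is divisible by 16, so (64, 368) ⊆ (16). Therefore (64, 368) = (16), d = 16.

Final answer: (64, 368) = (16); d = 16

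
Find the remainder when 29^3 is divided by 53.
9

Use repeated squaring. Binary(3) = 11. Walk through the bits of the exponent 3 left-to-right: at each bit after the leading one, square the running value, then multiply by 29 if the bit is 1 (always reducing mod 53):
  bit 1 = 1 (leading): start with 29.
  bit 2 = 1: square 29^2 = 841 ≡ 46; bit is 1, so multiply 46·29 = 1334 ≡ 9 (mod 53).
Final value: 29^3 ≡ 9 (mod 53).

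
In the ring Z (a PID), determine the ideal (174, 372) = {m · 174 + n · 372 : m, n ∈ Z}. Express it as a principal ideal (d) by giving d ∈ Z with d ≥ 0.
In the PID Z, (a, b) is generated by gcd(a, b). Compute gcd(372, 174) with the extended Euclidean algorithm, tracking rows (r, s, t) with s·372 + t·174 = r:
  row A: (372, 1, 0)   [1·372 + 0·174 = 372]
  row B: (174, 0, 1)   [0·372 + 1·174 = 174]
  372 = 2·174 + 24   → row C = row A − 2·row B = (24, 1, −2)   [check: 1·372 − 2·174 = 24]
  174 = 7·24 + 6   → row D = row B − 7·row C = (6, −7, 15)   [check: −7·372 + 15·174 = 6]
  24 = 4·6 + 0   → remainder 0, stop. gcd = 6 (last nonzero row D).
So gcd(174, 372) = 6, with Bézout identity −7·372 + 15·174 = 6. Containment (⊇): the Bézout identity exhibits 6 as an element of (174, 372), giving (6) ⊆ (174, 372). Containment (⊆): since 6 | 174 and 6 | 372 (174 = 6·29, 372 = 6·62), every Z-linear combination of 174 and 372 is divisible by 6, so (174, 372) ⊆ (6). Therefore (174, 372) = (6), d = 6.

Final answer: (174, 372) = (6); d = 6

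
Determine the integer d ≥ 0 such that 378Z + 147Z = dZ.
(378, 147) = (21); d = 21

In the PID Z, (a, b) is generated by gcd(a, b). Compute gcd(378, 147) with the extended Euclidean algorithm, tracking rows (r, s, t) with s·378 + t·147 = r:
  row A: (378, 1, 0)   [1·378 + 0·147 = 378]
  row B: (147, 0, 1)   [0·378 + 1·147 = 147]
  378 = 2·147 + 84   → row C = row A − 2·row B = (84, 1, −2)   [check: 1·378 − 2·147 = 84]
  147 = 1·84 + 63   → row D = row B − 1·row C = (63, −1, 3)   [check: −1·378 + 3·147 = 63]
  84 = 1·63 + 21   → row E = row C − 1·row D = (21, 2, −5)   [check: 2·378 − 5·147 = 21]
  63 = 3·21 + 0   → remainder 0, stop. gcd = 21 (last nonzero row E).
So gcd(378, 147) = 21, with Bézout identity 2·378 − 5·147 = 21. Containment (⊇): the Bézout identity exhibits 21 as an element of (378, 147), giving (21) ⊆ (378, 147). Containment (⊆): since 21 | 378 and 21 | 147 (378 = 21·18, 147 = 21·7), every Z-linear combination of 378 and 147 is divisible by 21, so (378, 147) ⊆ (21). Therefore (378, 147) = (21), d = 21.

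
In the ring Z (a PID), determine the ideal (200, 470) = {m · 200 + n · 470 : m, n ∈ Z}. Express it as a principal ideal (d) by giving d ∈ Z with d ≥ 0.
(200, 470) = (10); d = 10

In the PID Z, (a, b) is generated by gcd(a, b). Compute gcd(470, 200) with the extended Euclidean algorithm, tracking rows (r, s, t) with s·470 + t·200 = r:
  row A: (470, 1, 0)   [1·470 + 0·200 = 470]
  row B: (200, 0, 1)   [0·470 + 1·200 = 200]
  470 = 2·200 + 70   → row C = row A − 2·row B = (70, 1, −2)   [check: 1·470 − 2·200 = 70]
  200 = 2·70 + 60   → row D = row B − 2·row C = (60, −2, 5)   [check: −2·470 + 5·200 = 60]
  70 = 1·60 + 10   → row E = row C − 1·row D = (10, 3, −7)   [check: 3·470 − 7·200 = 10]
  60 = 6·10 + 0   → remainder 0, stop. gcd = 10 (last nonzero row E).
So gcd(200, 470) = 10, with Bézout identity 3·470 − 7·200 = 10. Containment (⊇): the Bézout identity exhibits 10 as an element of (200, 470), giving (10) ⊆ (200, 470). Containment (⊆): since 10 | 200 and 10 | 470 (200 = 10·20, 470 = 10·47), every Z-linear combination of 200 and 470 is divisible by 10, so (200, 470) ⊆ (10). Therefore (200, 470) = (10), d = 10.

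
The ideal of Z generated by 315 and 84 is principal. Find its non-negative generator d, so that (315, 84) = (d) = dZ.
In the PID Z, (a, b) is generated by gcd(a, b). Compute gcd(315, 84) with the extended Euclidean algorithm, tracking rows (r, s, t) with s·315 + t·84 = r:
  row A: (315, 1, 0)   [1·315 + 0·84 = 315]
  row B: (84, 0, 1)   [0·315 + 1·84 = 84]
  315 = 3·84 + 63   → row C = row A − 3·row B = (63, 1, −3)   [check: 1·315 − 3·84 = 63]
  84 = 1·63 + 21   → row D = row B − 1·row C = (21, −1, 4)   [check: −1·315 + 4·84 = 21]
  63 = 3·21 + 0   → remainder 0, stop. gcd = 21 (last nonzero row D).
So gcd(315, 84) = 21, with Bézout identity −1·315 + 4·84 = 21. Containment (⊇): the Bézout identity exhibits 21 as an element of (315, 84), giving (21) ⊆ (315, 84). Containment (⊆): since 21 | 315 and 21 | 84 (315 = 21·15, 84 = 21·4), every Z-linear combination of 315 and 84 is divisible by 21, so (315, 84) ⊆ (21). Therefore (315, 84) = (21), d = 21.

Final answer: (315, 84) = (21); d = 21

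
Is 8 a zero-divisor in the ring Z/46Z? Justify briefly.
gcd(8, 46) = 2 > 1, so 8 is not a unit in Z/46Z. In Z/nZ every nonzero non-unit is a zero-divisor: explicitly, take b = 46/gcd = 23 ≠ 0 (mod 46); then 8·23 = 184 = 4·46, i.e. 8·23 ≡ 0 (mod 46). So 8 is a zero-divisor.

Final answer: YES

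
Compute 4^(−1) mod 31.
Apply the extended Euclidean algorithm to (31, 4), tracking rows (r, s, t) with s·31 + t·4 = r. Each division r_prev = q·r_cur + r_new produces the new row as (previous row) − q·(current row):
  row A: (31, 1, 0)   [1·31 + 0·4 = 31]
  row B: (4, 0, 1)   [0·31 + 1·4 = 4]
  31 = 7·4 + 3   → row C = row A − 7·row B = (3, 1, −7)   [check: 1·31 − 7·4 = 3]
  4 = 1·3 + 1   → row D = row B − 1·row C = (1, −1, 8)   [check: −1·31 + 8·4 = 1]
  3 = 3·1 + 0   → remainder 0, stop. gcd = 1 (last nonzero row D).
The gcd is 1, so 4 is invertible mod 31. The last nonzero row gives −1·31 + 8·4 = 1, so t = 8. So 4^(−1) ≡ 8 (mod 31). Verify: 4 · 8 = 32 ≡ 1 (mod 31). ✓

Final answer: 4^(−1) ≡ 8 (mod 31)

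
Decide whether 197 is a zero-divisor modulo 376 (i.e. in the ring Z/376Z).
NO

gcd(197, 376) = 1, so 197 is a unit in Z/376Z (it has a multiplicative inverse). A unit cannot be a zero-divisor: if 197·b ≡ 0 then multiplying both sides by 197^(−1) gives b ≡ 0. So 197 is not a zero-divisor.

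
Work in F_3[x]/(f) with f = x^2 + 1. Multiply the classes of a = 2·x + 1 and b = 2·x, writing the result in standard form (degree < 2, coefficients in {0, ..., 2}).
Multiply as integer polynomials: a · b = 4·x^2 + 2·x. Reducing coefficients mod 3: a · b ≡ x^2 + 2·x. Now divide by f(x) = x^2 + 1 in F_3[x], eliminating the leading term at each step:
  leading term x^2: subtract (1)·f(x) = x^2 + 1, leaving 2·x + 2 (coefficients mod 3)
The degree is now < 2, so this is the remainder. Hence a · b ≡ 2·x + 2 in F_3[x]/(f).

Final answer: a · b ≡ 2·x + 2 (mod f(x))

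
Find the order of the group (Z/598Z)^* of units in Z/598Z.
(Z/598Z)^* consists of the classes a with gcd(a, 598) = 1, so its order is φ(598). φ is multiplicative, with φ(p^e) = p^e − p^(e−1). Factorise 598 = 2 · 13 · 23. Then
  φ(598) = (2 − 1) · (13 − 1) · (23 − 1) = 1 · 12 · 22 = 264.
Thus |(Z/598Z)^*| = 264.

Final answer: |(Z/598Z)^*| = 264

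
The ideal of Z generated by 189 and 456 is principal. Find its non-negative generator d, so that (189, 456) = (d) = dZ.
(189, 456) = (3); d = 3

In the PID Z, (a, b) is generated by gcd(a, b). Compute gcd(456, 189) with the extended Euclidean algorithm, tracking rows (r, s, t) with s·456 + t·189 = r:
  row A: (456, 1, 0)   [1·456 + 0·189 = 456]
  row B: (189, 0, 1)   [0·456 + 1·189 = 189]
  456 = 2·189 + 78   → row C = row A − 2·row B = (78, 1, −2)   [check: 1·456 − 2·189 = 78]
  189 = 2·78 + 33   → row D = row B − 2·row C = (33, −2, 5)   [check: −2·456 + 5·189 = 33]
  78 = 2·33 + 12   → row E = row C − 2·row D = (12, 5, −12)   [check: 5·456 − 12·189 = 12]
  33 = 2·12 + 9   → row F = row D − 2·row E = (9, −12, 29)   [check: −12·456 + 29·189 = 9]
  12 = 1·9 + 3   → row G = row E − 1·row F = (3, 17, −41)   [check: 17·456 − 41·189 = 3]
  9 = 3·3 + 0   → remainder 0, stop. gcd = 3 (last nonzero row G).
So gcd(189, 456) = 3, with Bézout identity 17·456 − 41·189 = 3. Containment (⊇): the Bézout identity exhibits 3 as an element of (189, 456), giving (3) ⊆ (189, 456). Containment (⊆): since 3 | 189 and 3 | 456 (189 = 3·63, 456 = 3·152), every Z-linear combination of 189 and 456 is divisible by 3, so (189, 456) ⊆ (3). Therefore (189, 456) = (3), d = 3.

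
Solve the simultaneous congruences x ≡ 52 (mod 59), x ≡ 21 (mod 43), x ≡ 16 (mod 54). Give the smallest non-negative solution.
The moduli 59, 43, 54 are pairwise coprime, so by the CRT there is a unique solution mod 59·43·54 = 136998.
Solve by successive substitution. Start with x ≡ 52 (mod 59).
  Combine with x ≡ 21 (mod 43): write x = 52 + 59·t and require 52 + 59·t ≡ 21 (mod 43), i.e. 59·t ≡ 21 − 52 ≡ 12 (mod 43). Since 59^(−1) ≡ 35 (mod 43) (59 ≡ 16 (mod 43)), t ≡ 35·12 ≡ 33 (mod 43). So x ≡ 52 + 59·33 = 1999 (mod 2537).
  Combine with x ≡ 16 (mod 54): write x = 1999 + 2537·t and require 1999 + 2537·t ≡ 16 (mod 54), i.e. 2537·t ≡ 16 − 1999 ≡ 15 (mod 54). Since 2537^(−1) ≡ 53 (mod 54) (2537 ≡ 53 (mod 54)), t ≡ 53·15 ≡ 39 (mod 54). So x ≡ 1999 + 2537·39 = 100942 (mod 136998).
Unique solution in [0, 136998): x = 100942.

Final answer: x ≡ 100942 (mod 136998); the representative in [0, 136998) is 100942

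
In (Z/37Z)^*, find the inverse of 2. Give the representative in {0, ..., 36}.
2^(−1) ≡ 19 (mod 37)

Apply the extended Euclidean algorithm to (37, 2), tracking rows (r, s, t) with s·37 + t·2 = r. Each division r_prev = q·r_cur + r_new produces the new row as (previous row) − q·(current row):
  row A: (37, 1, 0)   [1·37 + 0·2 = 37]
  row B: (2, 0, 1)   [0·37 + 1·2 = 2]
  37 = 18·2 + 1   → row C = row A − 18·row B = (1, 1, −18)   [check: 1·37 − 18·2 = 1]
  2 = 2·1 + 0   → remainder 0, stop. gcd = 1 (last nonzero row C).
The gcd is 1, so 2 is invertible mod 37. The last nonzero row gives 1·37 − 18·2 = 1, so t = −18. So 2^(−1) ≡ −18 ≡ 19 (mod 37). Verify: 2 · 19 = 38 ≡ 1 (mod 37). ✓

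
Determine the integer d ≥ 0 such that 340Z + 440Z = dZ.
(340, 440) = (20); d = 20

In the PID Z, (a, b) is generated by gcd(a, b). Compute gcd(440, 340) with the extended Euclidean algorithm, tracking rows (r, s, t) with s·440 + t·340 = r:
  row A: (440, 1, 0)   [1·440 + 0·340 = 440]
  row B: (340, 0, 1)   [0·440 + 1·340 = 340]
  440 = 1·340 + 100   → row C = row A − 1·row B = (100, 1, −1)   [check: 1·440 − 1·340 = 100]
  340 = 3·100 + 40   → row D = row B − 3·row C = (40, −3, 4)   [check: −3·440 + 4·340 = 40]
  100 = 2·40 + 20   → row E = row C − 2·row D = (20, 7, −9)   [check: 7·440 − 9·340 = 20]
  40 = 2·20 + 0   → remainder 0, stop. gcd = 20 (last nonzero row E).
So gcd(340, 440) = 20, with Bézout identity 7·440 − 9·340 = 20. Containment (⊇): the Bézout identity exhibits 20 as an element of (340, 440), giving (20) ⊆ (340, 440). Containment (⊆): since 20 | 340 and 20 | 440 (340 = 20·17, 440 = 20·22), every Z-linear combination of 340 and 440 is divisible by 20, so (340, 440) ⊆ (20). Therefore (340, 440) = (20), d = 20.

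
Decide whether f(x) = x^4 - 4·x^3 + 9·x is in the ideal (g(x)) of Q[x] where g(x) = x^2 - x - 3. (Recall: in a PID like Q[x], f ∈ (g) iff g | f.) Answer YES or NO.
In Q[x] the ideal (g) consists of all multiples of g, so f ∈ (g) iff g | f, i.e. iff the remainder of f on division by g is 0. Divide f by g (g is monic, so eliminate the leading term of the running remainder at each step):
  leading term x^4: subtract (x^2)·g(x) = x^4 - x^3 - 3·x^2, leaving -3·x^3 + 3·x^2 + 9·x
  leading term -3·x^3: subtract (-3·x)·g(x) = -3·x^3 + 3·x^2 + 9·x, leaving 0
The remainder is 0, so f(x) = g(x) · h(x) with h(x) = x^2 - 3·x. Hence g | f, i.e. f ∈ (g).

Final answer: YES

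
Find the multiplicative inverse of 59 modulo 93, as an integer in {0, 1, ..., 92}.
Apply the extended Euclidean algorithm to (93, 59), tracking rows (r, s, t) with s·93 + t·59 = r. Each division r_prev = q·r_cur + r_new produces the new row as (previous row) − q·(current row):
  row A: (93, 1, 0)   [1·93 + 0·59 = 93]
  row B: (59, 0, 1)   [0·93 + 1·59 = 59]
  93 = 1·59 + 34   → row C = row A − 1·row B = (34, 1, −1)   [check: 1·93 − 1·59 = 34]
  59 = 1·34 + 25   → row D = row B − 1·row C = (25, −1, 2)   [check: −1·93 + 2·59 = 25]
  34 = 1·25 + 9   → row E = row C − 1·row D = (9, 2, −3)   [check: 2·93 − 3·59 = 9]
  25 = 2·9 + 7   → row F = row D − 2·row E = (7, −5, 8)   [check: −5·93 + 8·59 = 7]
  9 = 1·7 + 2   → row G = row E − 1·row F = (2, 7, −11)   [check: 7·93 − 11·59 = 2]
  7 = 3·2 + 1   → row H = row F − 3·row G = (1, −26, 41)   [check: −26·93 + 41·59 = 1]
  2 = 2·1 + 0   → remainder 0, stop. gcd = 1 (last nonzero row H).
The gcd is 1, so 59 is invertible mod 93. The last nonzero row gives −26·93 + 41·59 = 1, so t = 41. So 59^(−1) ≡ 41 (mod 93). Verify: 59 · 41 = 2419 ≡ 1 (mod 93). ✓

Final answer: 59^(−1) ≡ 41 (mod 93)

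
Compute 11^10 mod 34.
15

Use repeated squaring. Binary(10) = 1010. Walk through the bits of the exponent 10 left-to-right: at each bit after the leading one, square the running value, then multiply by 11 if the bit is 1 (always reducing mod 34):
  bit 1 = 1 (leading): start with 11.
  bit 2 = 0: square 11^2 = 121 ≡ 19 (mod 34).
  bit 3 = 1: square 19^2 = 361 ≡ 21; bit is 1, so multiply 21·11 = 231 ≡ 27 (mod 34).
  bit 4 = 0: square 27^2 = 729 ≡ 15 (mod 34).
Final value: 11^10 ≡ 15 (mod 34).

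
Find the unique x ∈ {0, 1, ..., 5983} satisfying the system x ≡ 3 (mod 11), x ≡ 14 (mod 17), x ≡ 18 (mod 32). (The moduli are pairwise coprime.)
x ≡ 2258 (mod 5984); the representative in [0, 5984) is 2258

The moduli 11, 17, 32 are pairwise coprime, so by the CRT there is a unique solution mod 11·17·32 = 5984.
Solve by successive substitution. Start with x ≡ 3 (mod 11).
  Combine with x ≡ 14 (mod 17): write x = 3 + 11·t and require 3 + 11·t ≡ 14 (mod 17), i.e. 11·t ≡ 14 − 3 ≡ 11 (mod 17). Since 11^(−1) ≡ 14 (mod 17), t ≡ 14·11 ≡ 1 (mod 17). So x ≡ 3 + 11·1 = 14 (mod 187).
  Combine with x ≡ 18 (mod 32): write x = 14 + 187·t and require 14 + 187·t ≡ 18 (mod 32), i.e. 187·t ≡ 18 − 14 ≡ 4 (mod 32). Since 187^(−1) ≡ 19 (mod 32) (187 ≡ 27 (mod 32)), t ≡ 19·4 ≡ 12 (mod 32). So x ≡ 14 + 187·12 = 2258 (mod 5984).
Unique solution in [0, 5984): x = 2258.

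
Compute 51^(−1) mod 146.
51^(−1) ≡ 63 (mod 146)

Apply the extended Euclidean algorithm to (146, 51), tracking rows (r, s, t) with s·146 + t·51 = r. Each division r_prev = q·r_cur + r_new produces the new row as (previous row) − q·(current row):
  row A: (146, 1, 0)   [1·146 + 0·51 = 146]
  row B: (51, 0, 1)   [0·146 + 1·51 = 51]
  146 = 2·51 + 44   → row C = row A − 2·row B = (44, 1, −2)   [check: 1·146 − 2·51 = 44]
  51 = 1·44 + 7   → row D = row B − 1·row C = (7, −1, 3)   [check: −1·146 + 3·51 = 7]
  44 = 6·7 + 2   → row E = row C − 6·row D = (2, 7, −20)   [check: 7·146 − 20·51 = 2]
  7 = 3·2 + 1   → row F = row D − 3·row E = (1, −22, 63)   [check: −22·146 + 63·51 = 1]
  2 = 2·1 + 0   → remainder 0, stop. gcd = 1 (last nonzero row F).
The gcd is 1, so 51 is invertible mod 146. The last nonzero row gives −22·146 + 63·51 = 1, so t = 63. So 51^(−1) ≡ 63 (mod 146). Verify: 51 · 63 = 3213 ≡ 1 (mod 146). ✓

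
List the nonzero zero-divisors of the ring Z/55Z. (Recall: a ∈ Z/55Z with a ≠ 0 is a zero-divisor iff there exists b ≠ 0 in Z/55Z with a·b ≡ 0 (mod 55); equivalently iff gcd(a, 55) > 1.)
nonzero zero-divisors of Z/55Z = {5, 10, 11, 15, 20, 22, 25, 30, 33, 35, 40, 44, 45, 50}

An element a ∈ Z/55Z (with a ≠ 0) is a zero-divisor iff gcd(a, 55) > 1 (because a is a unit precisely when gcd(a, n) = 1, and in Z/nZ every nonzero, non-unit element is a zero-divisor). Scan a = 1, ..., 54 and keep those with gcd(a, 55) > 1:
  gcd(5, 55) = 5, gcd(10, 55) = 5, gcd(11, 55) = 11, gcd(15, 55) = 5, gcd(20, 55) = 5, gcd(22, 55) = 11, gcd(25, 55) = 5, gcd(30, 55) = 5, gcd(33, 55) = 11, gcd(35, 55) = 5, gcd(40, 55) = 5, gcd(44, 55) = 11, gcd(45, 55) = 5, gcd(50, 55) = 5.
All other a ∈ {1, ..., 54} have gcd(a, 55) = 1 and are units. So the nonzero zero-divisors are exactly the 14 values of a appearing in this scan.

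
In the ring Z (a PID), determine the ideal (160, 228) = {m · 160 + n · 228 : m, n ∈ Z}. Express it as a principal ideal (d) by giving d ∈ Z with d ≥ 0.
In the PID Z, (a, b) is generated by gcd(a, b). Compute gcd(228, 160) with the extended Euclidean algorithm, tracking rows (r, s, t) with s·228 + t·160 = r:
  row A: (228, 1, 0)   [1·228 + 0·160 = 228]
  row B: (160, 0, 1)   [0·228 + 1·160 = 160]
  228 = 1·160 + 68   → row C = row A − 1·row B = (68, 1, −1)   [check: 1·228 − 1·160 = 68]
  160 = 2·68 + 24   → row D = row B − 2·row C = (24, −2, 3)   [check: −2·228 + 3·160 = 24]
  68 = 2·24 + 20   → row E = row C − 2·row D = (20, 5, −7)   [check: 5·228 − 7·160 = 20]
  24 = 1·20 + 4   → row F = row D − 1·row E = (4, −7, 10)   [check: −7·228 + 10·160 = 4]
  20 = 5·4 + 0   → remainder 0, stop. gcd = 4 (last nonzero row F).
So gcd(160, 228) = 4, with Bézout identity −7·228 + 10·160 = 4. Containment (⊇): the Bézout identity exhibits 4 as an element of (160, 228), giving (4) ⊆ (160, 228). Containment (⊆): since 4 | 160 and 4 | 228 (160 = 4·40, 228 = 4·57), every Z-linear combination of 160 and 228 is divisible by 4, so (160, 228) ⊆ (4). Therefore (160, 228) = (4), d = 4.

Final answer: (160, 228) = (4); d = 4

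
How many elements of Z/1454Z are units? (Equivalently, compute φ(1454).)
Z/1454Z has φ(1454) = 726 units

An element a ∈ Z/1454Z is a unit iff gcd(a, 1454) = 1, so the number of units is φ(1454). φ is multiplicative, with φ(p^e) = p^e − p^(e−1). Factorise 1454 = 2 · 727. Then
  φ(1454) = (2 − 1) · (727 − 1) = 1 · 726 = 726.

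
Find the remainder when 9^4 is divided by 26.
9

Use repeated squaring. Binary(4) = 100. Walk through the bits of the exponent 4 left-to-right: at each bit after the leading one, square the running value, then multiply by 9 if the bit is 1 (always reducing mod 26):
  bit 1 = 1 (leading): start with 9.
  bit 2 = 0: square 9^2 = 81 ≡ 3 (mod 26).
  bit 3 = 0: square 3^2 = 9 (mod 26).
Final value: 9^4 ≡ 9 (mod 26).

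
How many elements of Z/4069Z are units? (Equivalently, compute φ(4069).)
Z/4069Z has φ(4069) = 3744 units

An element a ∈ Z/4069Z is a unit iff gcd(a, 4069) = 1, so the number of units is φ(4069). φ is multiplicative, with φ(p^e) = p^e − p^(e−1). Factorise 4069 = 13 · 313. Then
  φ(4069) = (13 − 1) · (313 − 1) = 12 · 312 = 3744.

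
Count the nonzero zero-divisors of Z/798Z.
Z/798Z has 581 nonzero zero-divisors

In Z/798Z each nonzero element is either a unit (gcd with 798 is 1) or a zero-divisor (gcd > 1). The number of units is φ(798): factorise 798 = 2 · 3 · 7 · 19, so φ(798) = (2 − 1) · (3 − 1) · (7 − 1) · (19 − 1) = 1 · 2 · 6 · 18 = 216. The nonzero elements number 798 − 1 = 797. Hence the nonzero zero-divisors number 797 − 216 = 581.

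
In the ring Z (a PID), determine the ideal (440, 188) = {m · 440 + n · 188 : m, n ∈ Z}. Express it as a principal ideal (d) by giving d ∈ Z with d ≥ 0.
In the PID Z, (a, b) is generated by gcd(a, b). Compute gcd(440, 188) with the extended Euclidean algorithm, tracking rows (r, s, t) with s·440 + t·188 = r:
  row A: (440, 1, 0)   [1·440 + 0·188 = 440]
  row B: (188, 0, 1)   [0·440 + 1·188 = 188]
  440 = 2·188 + 64   → row C = row A − 2·row B = (64, 1, −2)   [check: 1·440 − 2·188 = 64]
  188 = 2·64 + 60   → row D = row B − 2·row C = (60, −2, 5)   [check: −2·440 + 5·188 = 60]
  64 = 1·60 + 4   → row E = row C − 1·row D = (4, 3, −7)   [check: 3·440 − 7·188 = 4]
  60 = 15·4 + 0   → remainder 0, stop. gcd = 4 (last nonzero row E).
So gcd(440, 188) = 4, with Bézout identity 3·440 − 7·188 = 4. Containment (⊇): the Bézout identity exhibits 4 as an element of (440, 188), giving (4) ⊆ (440, 188). Containment (⊆): since 4 | 440 and 4 | 188 (440 = 4·110, 188 = 4·47), every Z-linear combination of 440 and 188 is divisible by 4, so (440, 188) ⊆ (4). Therefore (440, 188) = (4), d = 4.

Final answer: (440, 188) = (4); d = 4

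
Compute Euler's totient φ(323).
φ is multiplicative, with φ(p^e) = p^e − p^(e−1). Factorise 323 = 17 · 19. Then
  φ(323) = (17 − 1) · (19 − 1) = 16 · 18 = 288.

Final answer: φ(323) = 288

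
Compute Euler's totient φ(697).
φ(697) = 640

φ is multiplicative, with φ(p^e) = p^e − p^(e−1). Factorise 697 = 17 · 41. Then
  φ(697) = (17 − 1) · (41 − 1) = 16 · 40 = 640.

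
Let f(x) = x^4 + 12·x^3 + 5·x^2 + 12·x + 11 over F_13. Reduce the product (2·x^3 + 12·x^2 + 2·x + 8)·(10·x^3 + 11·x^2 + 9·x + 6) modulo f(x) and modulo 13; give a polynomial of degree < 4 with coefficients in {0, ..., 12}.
a · b ≡ 2·x^3 + 3·x + 5 (mod f(x))

Multiply as integer polynomials: a · b = 20·x^6 + 142·x^5 + 170·x^4 + 222·x^3 + 178·x^2 + 84·x + 48. Reducing coefficients mod 13: a · b ≡ 7·x^6 + 12·x^5 + x^4 + x^3 + 9·x^2 + 6·x + 9. Now divide by f(x) = x^4 + 12·x^3 + 5·x^2 + 12·x + 11 in F_13[x], eliminating the leading term at each step:
  leading term 7·x^6: subtract (7·x^2)·f(x) = 7·x^6 + 6·x^5 + 9·x^4 + 6·x^3 + 12·x^2, leaving 6·x^5 + 5·x^4 + 8·x^3 + 10·x^2 + 6·x + 9 (coefficients mod 13)
  leading term 6·x^5: subtract (6·x)·f(x) = 6·x^5 + 7·x^4 + 4·x^3 + 7·x^2 + x, leaving 11·x^4 + 4·x^3 + 3·x^2 + 5·x + 9 (coefficients mod 13)
  leading term 11·x^4: subtract (11)·f(x) = 11·x^4 + 2·x^3 + 3·x^2 + 2·x + 4, leaving 2·x^3 + 3·x + 5 (coefficients mod 13)
The degree is now < 4, so this is the remainder. Hence a · b ≡ 2·x^3 + 3·x + 5 in F_13[x]/(f).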